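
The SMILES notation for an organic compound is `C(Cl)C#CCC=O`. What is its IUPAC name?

5-chloropent-3-ynal

The longest carbon chain that includes the –CHO group and the multiple bond has 5 carbons, so the parent hydride is pentane.
An aldehyde (terminal –CHO) is the principal characteristic group, giving the suffix -al.
The chain contains a C≡C triple bond, so the unsaturation ending is -yne.
Choose the numbering such that the aldehyde carbon is C-1 by definition.
That gives the triple bond between C-3 and C-4; a chloro group at C-5.
Assembling the pieces gives 5-chloropent-3-ynal.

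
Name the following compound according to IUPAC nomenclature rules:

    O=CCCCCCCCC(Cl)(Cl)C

The longest carbon chain that includes the –CHO group has 10 carbons, so the parent hydride is decane.
The principal characteristic group is an aldehyde (terminal –CHO), named with the suffix -al.
The numbering direction is chosen so that the aldehyde carbon is C-1 by definition.
With this numbering: two chloro groups at C-9.
Assembling the pieces gives 9,9-dichlorodecanal.

9,9-dichlorodecanal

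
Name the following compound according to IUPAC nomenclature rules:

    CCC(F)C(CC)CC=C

The longest carbon chain that includes the multiple bond has 7 carbons, so the parent hydride is heptane.
There is one C=C double bond, indicated by the ending -ene.
Choose the numbering such that numbering from this end puts the double bond at C-1 rather than C-6.
That gives the double bond between C-1 and C-2; an ethyl group at C-4; a fluoro group at C-5.
Prefixes are listed alphabetically: ethyl, fluoro.
Assembling the pieces gives 4-ethyl-5-fluorohept-1-ene.

4-ethyl-5-fluorohept-1-ene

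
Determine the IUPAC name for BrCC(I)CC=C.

The longest chain bearing the multiple bond is 5 carbons long (pentane).
A C=C double bond in the chain gives the infix -ene-.
Number the chain so that numbering from this end puts the double bond at C-1 rather than C-4.
This places the double bond between C-1 and C-2; a bromo group at C-5; an iodo group at C-4.
Substituent prefixes are cited in alphabetical order (multiplying prefixes like di-/tri- are ignored for ordering).
Putting it together: 5-bromo-4-iodopent-1-ene.

5-bromo-4-iodopent-1-ene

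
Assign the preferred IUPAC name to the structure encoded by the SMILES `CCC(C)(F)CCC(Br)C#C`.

3-bromo-6-fluoro-6-methyloct-1-yne

Counting along the main chain through the multiple bond gives 8 carbons: the parent is octane.
There is one C≡C triple bond, indicated by the ending -yne.
Choose the numbering such that numbering from this end puts the triple bond at C-1 rather than C-7.
That gives the triple bond between C-1 and C-2; a bromo group at C-3; a fluoro group at C-6; a methyl group at C-6.
Substituent prefixes are cited in alphabetical order (multiplying prefixes like di-/tri- are ignored for ordering).
Putting it together: 3-bromo-6-fluoro-6-methyloct-1-yne.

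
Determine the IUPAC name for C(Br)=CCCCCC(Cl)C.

Counting along the main chain through the multiple bond gives 8 carbons: the parent is octane.
There is one C=C double bond, indicated by the ending -ene.
Number the chain so that numbering from this end puts the double bond at C-1 rather than C-7.
This places the double bond between C-1 and C-2; a bromo group at C-1; a chloro group at C-7.
Substituent prefixes are cited in alphabetical order (multiplying prefixes like di-/tri- are ignored for ordering).
The name is 1-bromo-7-chlorooct-1-ene.

1-bromo-7-chlorooct-1-ene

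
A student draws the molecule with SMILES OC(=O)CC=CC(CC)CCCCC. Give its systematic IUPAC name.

5-ethyldec-3-enoic acid

The longest chain bearing the –COOH group and the multiple bond is 10 carbons long (decane).
The principal characteristic group is a carboxylic acid (terminal –COOH), named with the suffix -oic acid.
The chain contains a C=C double bond, so the unsaturation ending is -ene.
The numbering direction is chosen so that the carboxylic acid carbon is C-1 by definition.
With this numbering: the double bond between C-3 and C-4; an ethyl group at C-5.
Putting it together: 5-ethyldec-3-enoic acid.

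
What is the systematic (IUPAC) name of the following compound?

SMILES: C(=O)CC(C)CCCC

3-methylheptanal

The longest chain bearing the –CHO group is 7 carbons long (heptane).
An aldehyde (terminal –CHO) is the principal characteristic group, giving the suffix -al.
Choose the numbering such that the aldehyde carbon is C-1 by definition.
That gives a methyl group at C-3.
Assembling the pieces gives 3-methylheptanal.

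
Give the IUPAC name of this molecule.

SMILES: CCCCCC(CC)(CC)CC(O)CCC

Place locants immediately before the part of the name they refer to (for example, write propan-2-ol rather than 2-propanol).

6,6-diethylundecan-4-ol

The longest chain bearing the –OH group is 11 carbons long (undecane).
The principal characteristic group is an alcohol (–OH), named with the suffix -ol.
The numbering direction is chosen so that numbering from this end puts the hydroxyl group at C-4 rather than C-8.
This places the hydroxyl at C-4; two ethyl groups at C-6.
The name is 6,6-diethylundecan-4-ol.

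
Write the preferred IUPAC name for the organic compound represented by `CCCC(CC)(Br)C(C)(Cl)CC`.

4-bromo-3-chloro-4-ethyl-3-methylheptane

The longest continuous carbon chain has 7 atoms, so the parent hydride is heptane.
The numbering direction is chosen so that the substituent locant set {3,3,4,4} is lower than {4,4,5,5} at the first point of difference.
This places a bromo group at C-4; a chloro group at C-3; an ethyl group at C-4; a methyl group at C-3.
The substituents are ordered alphabetically, ignoring any di-/tri- multipliers.
Assembling the pieces gives 4-bromo-3-chloro-4-ethyl-3-methylheptane.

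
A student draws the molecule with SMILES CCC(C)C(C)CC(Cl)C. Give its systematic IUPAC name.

2-chloro-4,5-dimethylheptane

The parent chain contains 7 carbons (heptane).
The numbering direction is chosen so that the substituent locant set {2,4,5} is lower than {3,4,6} at the first point of difference.
That gives a chloro group at C-2; methyl groups at C-4 and C-5.
Substituent prefixes are cited in alphabetical order (multiplying prefixes like di-/tri- are ignored for ordering).
Putting it together: 2-chloro-4,5-dimethylheptane.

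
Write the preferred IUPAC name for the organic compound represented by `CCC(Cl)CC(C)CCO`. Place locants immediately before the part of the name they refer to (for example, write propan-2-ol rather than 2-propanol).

5-chloro-3-methylheptan-1-ol

The longest chain bearing the –OH group is 7 carbons long (heptane).
The principal characteristic group is an alcohol (–OH), named with the suffix -ol.
The numbering direction is chosen so that numbering from this end puts the hydroxyl group at C-1 rather than C-7.
This places the hydroxyl at C-1; a chloro group at C-5; a methyl group at C-3.
Substituent prefixes are cited in alphabetical order (multiplying prefixes like di-/tri- are ignored for ordering).
Assembling the pieces gives 5-chloro-3-methylheptan-1-ol.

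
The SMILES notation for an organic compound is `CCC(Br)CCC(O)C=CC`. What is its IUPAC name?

The longest carbon chain that includes the –OH group and the multiple bond has 9 carbons, so the parent hydride is nonane.
An alcohol (–OH) is the principal characteristic group, giving the suffix -ol.
There is one C=C double bond, indicated by the ending -ene.
The numbering direction is chosen so that numbering from this end puts the hydroxyl group at C-4 rather than C-6.
This places the hydroxyl at C-4; the double bond between C-2 and C-3; a bromo group at C-7.
The name is 7-bromonon-2-en-4-ol.

7-bromonon-2-en-4-ol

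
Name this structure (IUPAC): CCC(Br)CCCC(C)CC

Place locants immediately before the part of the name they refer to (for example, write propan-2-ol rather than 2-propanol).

The parent chain contains 9 carbons (nonane).
The numbering direction is chosen so that the locant sets are identical either way, so the alphabetically earlier bromo substituent takes the lower locant (3 rather than 7).
That gives a bromo group at C-3; a methyl group at C-7.
Substituent prefixes are cited in alphabetical order (multiplying prefixes like di-/tri- are ignored for ordering).
Assembling the pieces gives 3-bromo-7-methylnonane.

3-bromo-7-methylnonane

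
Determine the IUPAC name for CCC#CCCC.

Counting along the main chain through the multiple bond gives 7 carbons: the parent is heptane.
A C≡C triple bond in the chain gives the infix -yne-.
The numbering direction is chosen so that numbering from this end puts the triple bond at C-3 rather than C-4.
This places the triple bond between C-3 and C-4.
The name is hept-3-yne.

hept-3-yne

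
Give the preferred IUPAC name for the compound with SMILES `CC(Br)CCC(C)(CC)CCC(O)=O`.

Counting along the main chain through the –COOH group gives 8 carbons: the parent is octane.
A carboxylic acid (terminal –COOH) is the principal characteristic group, giving the suffix -oic acid.
Number the chain so that the carboxylic acid carbon is C-1 by definition.
With this numbering: a bromo group at C-7; an ethyl group at C-4; a methyl group at C-4.
The substituents are ordered alphabetically, ignoring any di-/tri- multipliers.
The name is 7-bromo-4-ethyl-4-methyloctanoic acid.

7-bromo-4-ethyl-4-methyloctanoic acid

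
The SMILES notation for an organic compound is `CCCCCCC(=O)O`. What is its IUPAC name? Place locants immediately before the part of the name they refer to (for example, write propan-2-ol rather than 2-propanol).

heptanoic acid

Counting along the main chain through the –COOH group gives 7 carbons: the parent is heptane.
A carboxylic acid (terminal –COOH) is the principal characteristic group, giving the suffix -oic acid.
Choose the numbering such that the carboxylic acid carbon is C-1 by definition.
Putting it together: heptanoic acid.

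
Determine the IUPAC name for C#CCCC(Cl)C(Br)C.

6-bromo-5-chlorohept-1-yne

The longest carbon chain that includes the multiple bond has 7 carbons, so the parent hydride is heptane.
A C≡C triple bond in the chain gives the infix -yne-.
Number the chain so that numbering from this end puts the triple bond at C-1 rather than C-6.
That gives the triple bond between C-1 and C-2; a bromo group at C-6; a chloro group at C-5.
Substituent prefixes are cited in alphabetical order (multiplying prefixes like di-/tri- are ignored for ordering).
Putting it together: 6-bromo-5-chlorohept-1-yne.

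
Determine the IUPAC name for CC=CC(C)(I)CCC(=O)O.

4-iodo-4-methylhept-5-enoic acid

Counting along the main chain through the –COOH group and the multiple bond gives 7 carbons: the parent is heptane.
A carboxylic acid (terminal –COOH) is the principal characteristic group, giving the suffix -oic acid.
The chain contains a C=C double bond, so the unsaturation ending is -ene.
Number the chain so that the carboxylic acid carbon is C-1 by definition.
With this numbering: the double bond between C-5 and C-6; an iodo group at C-4; a methyl group at C-4.
Prefixes are listed alphabetically: iodo, methyl.
Assembling the pieces gives 4-iodo-4-methylhept-5-enoic acid.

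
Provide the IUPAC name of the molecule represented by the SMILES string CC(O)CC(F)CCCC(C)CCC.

4-fluoro-8-methylundecan-2-ol

The longest carbon chain that includes the –OH group has 11 carbons, so the parent hydride is undecane.
An alcohol (–OH) is the principal characteristic group, giving the suffix -ol.
Choose the numbering such that numbering from this end puts the hydroxyl group at C-2 rather than C-10.
That gives the hydroxyl at C-2; a fluoro group at C-4; a methyl group at C-8.
Prefixes are listed alphabetically: fluoro, methyl.
Putting it together: 4-fluoro-8-methylundecan-2-ol.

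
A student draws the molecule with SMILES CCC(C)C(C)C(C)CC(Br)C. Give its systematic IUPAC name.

The longest carbon chain is 8 atoms: the parent is octane.
Number the chain so that the substituent locant set {2,4,5,6} is lower than {3,4,5,7} at the first point of difference.
This places a bromo group at C-2; methyl groups at C-4 and C-5 and C-6.
The substituents are ordered alphabetically, ignoring any di-/tri- multipliers.
The name is 2-bromo-4,5,6-trimethyloctane.

2-bromo-4,5,6-trimethyloctane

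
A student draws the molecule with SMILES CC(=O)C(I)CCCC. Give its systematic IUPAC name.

The longest chain bearing the carbonyl is 7 carbons long (heptane).
A ketone (C=O on an internal carbon) is the principal characteristic group, giving the suffix -one.
The numbering direction is chosen so that numbering from this end puts the carbonyl group at C-2 rather than C-6.
With this numbering: the carbonyl at C-2; an iodo group at C-3.
Putting it together: 3-iodoheptan-2-one.

3-iodoheptan-2-one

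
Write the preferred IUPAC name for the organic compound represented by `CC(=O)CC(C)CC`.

The longest chain bearing the carbonyl is 6 carbons long (hexane).
The highest-priority functional group is a ketone (C=O on an internal carbon), so the name ends in -one.
The numbering direction is chosen so that numbering from this end puts the carbonyl group at C-2 rather than C-5.
That gives the carbonyl at C-2; a methyl group at C-4.
Putting it together: 4-methylhexan-2-one.

4-methylhexan-2-one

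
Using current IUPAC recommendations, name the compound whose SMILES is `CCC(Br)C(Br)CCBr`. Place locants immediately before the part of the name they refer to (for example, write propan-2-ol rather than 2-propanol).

The longest carbon chain is 6 atoms: the parent is hexane.
Choose the numbering such that the substituent locant set {1,3,4} is lower than {3,4,6} at the first point of difference.
With this numbering: bromo groups at C-1 and C-3 and C-4.
Assembling the pieces gives 1,3,4-tribromohexane.

1,3,4-tribromohexane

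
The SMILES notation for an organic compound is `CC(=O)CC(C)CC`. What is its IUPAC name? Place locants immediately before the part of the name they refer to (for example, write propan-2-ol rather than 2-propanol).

The longest chain bearing the carbonyl is 6 carbons long (hexane).
The highest-priority functional group is a ketone (C=O on an internal carbon), so the name ends in -one.
The numbering direction is chosen so that numbering from this end puts the carbonyl group at C-2 rather than C-5.
This places the carbonyl at C-2; a methyl group at C-4.
The name is 4-methylhexan-2-one.

4-methylhexan-2-one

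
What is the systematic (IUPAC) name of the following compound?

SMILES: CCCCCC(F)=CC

3-fluorooct-2-ene

Counting along the main chain through the multiple bond gives 8 carbons: the parent is octane.
The chain contains a C=C double bond, so the unsaturation ending is -ene.
Choose the numbering such that numbering from this end puts the double bond at C-2 rather than C-6.
That gives the double bond between C-2 and C-3; a fluoro group at C-3.
The name is 3-fluorooct-2-ene.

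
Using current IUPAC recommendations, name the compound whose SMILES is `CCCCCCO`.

The longest chain bearing the –OH group is 6 carbons long (hexane).
The principal characteristic group is an alcohol (–OH), named with the suffix -ol.
Choose the numbering such that numbering from this end puts the hydroxyl group at C-1 rather than C-6.
This places the hydroxyl at C-1.
Assembling the pieces gives hexan-1-ol.

hexan-1-ol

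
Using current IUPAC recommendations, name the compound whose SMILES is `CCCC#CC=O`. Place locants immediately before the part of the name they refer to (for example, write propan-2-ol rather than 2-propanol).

hex-2-ynal

The longest chain bearing the –CHO group and the multiple bond is 6 carbons long (hexane).
The principal characteristic group is an aldehyde (terminal –CHO), named with the suffix -al.
There is one C≡C triple bond, indicated by the ending -yne.
Choose the numbering such that the aldehyde carbon is C-1 by definition.
This places the triple bond between C-2 and C-3.
Putting it together: hex-2-ynal.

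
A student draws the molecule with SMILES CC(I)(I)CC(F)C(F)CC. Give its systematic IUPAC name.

4,5-difluoro-2,2-diiodoheptane

The parent chain contains 7 carbons (heptane).
Choose the numbering such that the substituent locant set {2,2,4,5} is lower than {3,4,6,6} at the first point of difference.
This places fluoro groups at C-4 and C-5; two iodo groups at C-2.
Substituent prefixes are cited in alphabetical order (multiplying prefixes like di-/tri- are ignored for ordering).
Assembling the pieces gives 4,5-difluoro-2,2-diiodoheptane.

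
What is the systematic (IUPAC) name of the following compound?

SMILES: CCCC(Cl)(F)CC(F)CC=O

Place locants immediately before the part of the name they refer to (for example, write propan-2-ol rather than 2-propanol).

Counting along the main chain through the –CHO group gives 8 carbons: the parent is octane.
The principal characteristic group is an aldehyde (terminal –CHO), named with the suffix -al.
Choose the numbering such that the aldehyde carbon is C-1 by definition.
With this numbering: a chloro group at C-5; fluoro groups at C-3 and C-5.
Substituent prefixes are cited in alphabetical order (multiplying prefixes like di-/tri- are ignored for ordering).
Putting it together: 5-chloro-3,5-difluorooctanal.

5-chloro-3,5-difluorooctanal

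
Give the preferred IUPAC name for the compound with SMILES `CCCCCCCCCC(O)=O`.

Counting along the main chain through the –COOH group gives 10 carbons: the parent is decane.
A carboxylic acid (terminal –COOH) is the principal characteristic group, giving the suffix -oic acid.
Number the chain so that the carboxylic acid carbon is C-1 by definition.
Assembling the pieces gives decanoic acid.

decanoic acid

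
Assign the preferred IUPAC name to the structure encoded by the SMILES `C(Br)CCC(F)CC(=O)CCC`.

The longest chain bearing the carbonyl is 9 carbons long (nonane).
The highest-priority functional group is a ketone (C=O on an internal carbon), so the name ends in -one.
Number the chain so that numbering from this end puts the carbonyl group at C-4 rather than C-6.
With this numbering: the carbonyl at C-4; a bromo group at C-9; a fluoro group at C-6.
Prefixes are listed alphabetically: bromo, fluoro.
Putting it together: 9-bromo-6-fluorononan-4-one.

9-bromo-6-fluorononan-4-one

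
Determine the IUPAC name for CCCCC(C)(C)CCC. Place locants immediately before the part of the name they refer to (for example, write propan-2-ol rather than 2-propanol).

4,4-dimethyloctane

The longest carbon chain is 8 atoms: the parent is octane.
Number the chain so that the substituent locant set {4,4} is lower than {5,5} at the first point of difference.
With this numbering: two methyl groups at C-4.
The name is 4,4-dimethyloctane.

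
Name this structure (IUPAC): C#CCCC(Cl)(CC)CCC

5-chloro-5-ethyloct-1-yne

The longest carbon chain that includes the multiple bond has 8 carbons, so the parent hydride is octane.
There is one C≡C triple bond, indicated by the ending -yne.
Number the chain so that numbering from this end puts the triple bond at C-1 rather than C-7.
That gives the triple bond between C-1 and C-2; a chloro group at C-5; an ethyl group at C-5.
Substituent prefixes are cited in alphabetical order (multiplying prefixes like di-/tri- are ignored for ordering).
Putting it together: 5-chloro-5-ethyloct-1-yne.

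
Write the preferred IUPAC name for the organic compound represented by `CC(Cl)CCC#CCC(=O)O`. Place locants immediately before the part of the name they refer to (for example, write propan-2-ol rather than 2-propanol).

7-chlorooct-3-ynoic acid

The longest carbon chain that includes the –COOH group and the multiple bond has 8 carbons, so the parent hydride is octane.
The principal characteristic group is a carboxylic acid (terminal –COOH), named with the suffix -oic acid.
A C≡C triple bond in the chain gives the infix -yne-.
Choose the numbering such that the carboxylic acid carbon is C-1 by definition.
That gives the triple bond between C-3 and C-4; a chloro group at C-7.
Putting it together: 7-chlorooct-3-ynoic acid.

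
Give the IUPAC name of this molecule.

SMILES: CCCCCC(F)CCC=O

The longest chain bearing the –CHO group is 9 carbons long (nonane).
The principal characteristic group is an aldehyde (terminal –CHO), named with the suffix -al.
The numbering direction is chosen so that the aldehyde carbon is C-1 by definition.
That gives a fluoro group at C-4.
The name is 4-fluorononanal.

4-fluorononanal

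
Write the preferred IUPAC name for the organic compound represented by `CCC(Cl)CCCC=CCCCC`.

The longest carbon chain that includes the multiple bond has 12 carbons, so the parent hydride is dodecane.
The chain contains a C=C double bond, so the unsaturation ending is -ene.
Choose the numbering such that numbering from this end puts the double bond at C-5 rather than C-7.
With this numbering: the double bond between C-5 and C-6; a chloro group at C-10.
Assembling the pieces gives 10-chlorododec-5-ene.

10-chlorododec-5-ene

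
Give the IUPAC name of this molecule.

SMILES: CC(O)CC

The longest carbon chain that includes the –OH group has 4 carbons, so the parent hydride is butane.
The principal characteristic group is an alcohol (–OH), named with the suffix -ol.
Number the chain so that numbering from this end puts the hydroxyl group at C-2 rather than C-3.
With this numbering: the hydroxyl at C-2.
Putting it together: butan-2-ol.

butan-2-ol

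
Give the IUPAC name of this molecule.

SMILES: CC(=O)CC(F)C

The longest chain bearing the carbonyl is 5 carbons long (pentane).
The highest-priority functional group is a ketone (C=O on an internal carbon), so the name ends in -one.
Choose the numbering such that numbering from this end puts the carbonyl group at C-2 rather than C-4.
With this numbering: the carbonyl at C-2; a fluoro group at C-4.
Assembling the pieces gives 4-fluoropentan-2-one.

4-fluoropentan-2-one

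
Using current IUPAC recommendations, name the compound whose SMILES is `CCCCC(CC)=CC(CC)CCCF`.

Counting along the main chain through the multiple bond gives 10 carbons: the parent is decane.
The chain contains a C=C double bond, so the unsaturation ending is -ene.
Choose the numbering such that the substituent locant set {1,4,6} is lower than {5,7,10} at the first point of difference.
That gives the double bond between C-5 and C-6; ethyl groups at C-4 and C-6; a fluoro group at C-1.
Substituent prefixes are cited in alphabetical order (multiplying prefixes like di-/tri- are ignored for ordering).
The name is 4,6-diethyl-1-fluorodec-5-ene.

4,6-diethyl-1-fluorodec-5-ene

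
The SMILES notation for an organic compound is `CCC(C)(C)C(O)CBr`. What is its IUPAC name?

Counting along the main chain through the –OH group gives 5 carbons: the parent is pentane.
The principal characteristic group is an alcohol (–OH), named with the suffix -ol.
Number the chain so that numbering from this end puts the hydroxyl group at C-2 rather than C-4.
That gives the hydroxyl at C-2; a bromo group at C-1; two methyl groups at C-3.
Prefixes are listed alphabetically: bromo, methyl.
Assembling the pieces gives 1-bromo-3,3-dimethylpentan-2-ol.

1-bromo-3,3-dimethylpentan-2-ol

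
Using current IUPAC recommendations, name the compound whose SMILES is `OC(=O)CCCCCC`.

The longest chain bearing the –COOH group is 7 carbons long (heptane).
The highest-priority functional group is a carboxylic acid (terminal –COOH), so the name ends in -oic acid.
The numbering direction is chosen so that the carboxylic acid carbon is C-1 by definition.
The name is heptanoic acid.

heptanoic acid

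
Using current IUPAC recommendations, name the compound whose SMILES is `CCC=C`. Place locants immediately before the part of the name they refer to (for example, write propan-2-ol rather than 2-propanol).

The longest chain bearing the multiple bond is 4 carbons long (butane).
There is one C=C double bond, indicated by the ending -ene.
Choose the numbering such that numbering from this end puts the double bond at C-1 rather than C-3.
This places the double bond between C-1 and C-2.
The name is but-1-ene.

but-1-ene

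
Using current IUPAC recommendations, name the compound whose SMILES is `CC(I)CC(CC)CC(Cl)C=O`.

The longest carbon chain that includes the –CHO group has 7 carbons, so the parent hydride is heptane.
The principal characteristic group is an aldehyde (terminal –CHO), named with the suffix -al.
The numbering direction is chosen so that the aldehyde carbon is C-1 by definition.
With this numbering: a chloro group at C-2; an ethyl group at C-4; an iodo group at C-6.
Substituent prefixes are cited in alphabetical order (multiplying prefixes like di-/tri- are ignored for ordering).
Putting it together: 2-chloro-4-ethyl-6-iodoheptanal.

2-chloro-4-ethyl-6-iodoheptanal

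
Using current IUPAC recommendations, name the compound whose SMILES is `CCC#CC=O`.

The longest chain bearing the –CHO group and the multiple bond is 5 carbons long (pentane).
The highest-priority functional group is an aldehyde (terminal –CHO), so the name ends in -al.
A C≡C triple bond in the chain gives the infix -yne-.
Number the chain so that the aldehyde carbon is C-1 by definition.
That gives the triple bond between C-2 and C-3.
The name is pent-2-ynal.

pent-2-ynal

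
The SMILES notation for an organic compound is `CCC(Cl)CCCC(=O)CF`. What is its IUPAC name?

6-chloro-1-fluorooctan-2-one

Counting along the main chain through the carbonyl gives 8 carbons: the parent is octane.
The highest-priority functional group is a ketone (C=O on an internal carbon), so the name ends in -one.
The numbering direction is chosen so that numbering from this end puts the carbonyl group at C-2 rather than C-7.
With this numbering: the carbonyl at C-2; a chloro group at C-6; a fluoro group at C-1.
Substituent prefixes are cited in alphabetical order (multiplying prefixes like di-/tri- are ignored for ordering).
Putting it together: 6-chloro-1-fluorooctan-2-one.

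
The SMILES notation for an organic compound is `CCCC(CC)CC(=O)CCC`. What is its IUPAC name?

6-ethylnonan-4-one

The longest chain bearing the carbonyl is 9 carbons long (nonane).
A ketone (C=O on an internal carbon) is the principal characteristic group, giving the suffix -one.
Choose the numbering such that numbering from this end puts the carbonyl group at C-4 rather than C-6.
With this numbering: the carbonyl at C-4; an ethyl group at C-6.
The name is 6-ethylnonan-4-one.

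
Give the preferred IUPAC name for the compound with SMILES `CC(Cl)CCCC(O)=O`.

5-chlorohexanoic acid

Counting along the main chain through the –COOH group gives 6 carbons: the parent is hexane.
The highest-priority functional group is a carboxylic acid (terminal –COOH), so the name ends in -oic acid.
The numbering direction is chosen so that the carboxylic acid carbon is C-1 by definition.
This places a chloro group at C-5.
The name is 5-chlorohexanoic acid.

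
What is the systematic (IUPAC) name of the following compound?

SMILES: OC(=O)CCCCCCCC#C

dec-9-ynoic acid

The longest carbon chain that includes the –COOH group and the multiple bond has 10 carbons, so the parent hydride is decane.
A carboxylic acid (terminal –COOH) is the principal characteristic group, giving the suffix -oic acid.
A C≡C triple bond in the chain gives the infix -yne-.
Number the chain so that the carboxylic acid carbon is C-1 by definition.
That gives the triple bond between C-9 and C-10.
Assembling the pieces gives dec-9-ynoic acid.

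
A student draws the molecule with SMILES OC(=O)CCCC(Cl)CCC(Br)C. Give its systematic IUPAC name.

8-bromo-5-chlorononanoic acid

The longest chain bearing the –COOH group is 9 carbons long (nonane).
A carboxylic acid (terminal –COOH) is the principal characteristic group, giving the suffix -oic acid.
Number the chain so that the carboxylic acid carbon is C-1 by definition.
This places a bromo group at C-8; a chloro group at C-5.
Prefixes are listed alphabetically: bromo, chloro.
Putting it together: 8-bromo-5-chlorononanoic acid.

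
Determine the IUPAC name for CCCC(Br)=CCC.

4-bromohept-3-ene

Counting along the main chain through the multiple bond gives 7 carbons: the parent is heptane.
The chain contains a C=C double bond, so the unsaturation ending is -ene.
The numbering direction is chosen so that numbering from this end puts the double bond at C-3 rather than C-4.
This places the double bond between C-3 and C-4; a bromo group at C-4.
Putting it together: 4-bromohept-3-ene.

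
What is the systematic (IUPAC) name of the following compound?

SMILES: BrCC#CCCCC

Counting along the main chain through the multiple bond gives 7 carbons: the parent is heptane.
A C≡C triple bond in the chain gives the infix -yne-.
The numbering direction is chosen so that numbering from this end puts the triple bond at C-2 rather than C-5.
With this numbering: the triple bond between C-2 and C-3; a bromo group at C-1.
Assembling the pieces gives 1-bromohept-2-yne.

1-bromohept-2-yne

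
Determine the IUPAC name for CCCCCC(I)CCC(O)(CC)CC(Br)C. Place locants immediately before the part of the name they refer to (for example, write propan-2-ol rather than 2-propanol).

The longest carbon chain that includes the –OH group has 12 carbons, so the parent hydride is dodecane.
The principal characteristic group is an alcohol (–OH), named with the suffix -ol.
Number the chain so that numbering from this end puts the hydroxyl group at C-4 rather than C-9.
With this numbering: the hydroxyl at C-4; a bromo group at C-2; an ethyl group at C-4; an iodo group at C-7.
The substituents are ordered alphabetically, ignoring any di-/tri- multipliers.
The name is 2-bromo-4-ethyl-7-iodododecan-4-ol.

2-bromo-4-ethyl-7-iodododecan-4-ol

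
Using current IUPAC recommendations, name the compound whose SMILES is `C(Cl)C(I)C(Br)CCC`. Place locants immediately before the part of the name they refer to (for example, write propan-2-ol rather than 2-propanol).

The longest carbon chain is 6 atoms: the parent is hexane.
Number the chain so that the substituent locant set {1,2,3} is lower than {4,5,6} at the first point of difference.
With this numbering: a bromo group at C-3; a chloro group at C-1; an iodo group at C-2.
The substituents are ordered alphabetically, ignoring any di-/tri- multipliers.
The name is 3-bromo-1-chloro-2-iodohexane.

3-bromo-1-chloro-2-iodohexane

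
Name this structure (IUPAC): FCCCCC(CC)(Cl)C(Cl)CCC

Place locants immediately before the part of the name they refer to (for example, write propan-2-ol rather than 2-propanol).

The longest continuous carbon chain has 9 atoms, so the parent hydride is nonane.
The numbering direction is chosen so that the substituent locant set {1,5,5,6} is lower than {4,5,5,9} at the first point of difference.
That gives chloro groups at C-5 and C-6; an ethyl group at C-5; a fluoro group at C-1.
Substituent prefixes are cited in alphabetical order (multiplying prefixes like di-/tri- are ignored for ordering).
The name is 5,6-dichloro-5-ethyl-1-fluorononane.

5,6-dichloro-5-ethyl-1-fluorononane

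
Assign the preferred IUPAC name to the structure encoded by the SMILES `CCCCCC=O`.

hexanal

Counting along the main chain through the –CHO group gives 6 carbons: the parent is hexane.
An aldehyde (terminal –CHO) is the principal characteristic group, giving the suffix -al.
Number the chain so that the aldehyde carbon is C-1 by definition.
Putting it together: hexanal.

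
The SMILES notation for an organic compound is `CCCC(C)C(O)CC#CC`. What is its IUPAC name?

The longest chain bearing the –OH group and the multiple bond is 9 carbons long (nonane).
The highest-priority functional group is an alcohol (–OH), so the name ends in -ol.
A C≡C triple bond in the chain gives the infix -yne-.
Number the chain so that numbering from this end puts the triple bond at C-2 rather than C-7.
This places the hydroxyl at C-5; the triple bond between C-2 and C-3; a methyl group at C-6.
Putting it together: 6-methylnon-2-yn-5-ol.

6-methylnon-2-yn-5-ol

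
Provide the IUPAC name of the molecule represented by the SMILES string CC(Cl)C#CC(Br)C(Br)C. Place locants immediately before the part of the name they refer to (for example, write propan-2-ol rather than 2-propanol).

5,6-dibromo-2-chlorohept-3-yne

The longest chain bearing the multiple bond is 7 carbons long (heptane).
A C≡C triple bond in the chain gives the infix -yne-.
Choose the numbering such that numbering from this end puts the triple bond at C-3 rather than C-4.
That gives the triple bond between C-3 and C-4; bromo groups at C-5 and C-6; a chloro group at C-2.
The substituents are ordered alphabetically, ignoring any di-/tri- multipliers.
Assembling the pieces gives 5,6-dibromo-2-chlorohept-3-yne.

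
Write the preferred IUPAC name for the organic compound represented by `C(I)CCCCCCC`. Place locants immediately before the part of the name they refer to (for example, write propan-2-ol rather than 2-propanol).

1-iodooctane

The parent chain contains 8 carbons (octane).
Choose the numbering such that the substituent locant set {1} is lower than {8} at the first point of difference.
That gives an iodo group at C-1.
The name is 1-iodooctane.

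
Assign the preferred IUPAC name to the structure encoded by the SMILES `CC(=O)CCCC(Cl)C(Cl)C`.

The longest carbon chain that includes the carbonyl has 8 carbons, so the parent hydride is octane.
A ketone (C=O on an internal carbon) is the principal characteristic group, giving the suffix -one.
Choose the numbering such that numbering from this end puts the carbonyl group at C-2 rather than C-7.
That gives the carbonyl at C-2; chloro groups at C-6 and C-7.
Assembling the pieces gives 6,7-dichlorooctan-2-one.

6,7-dichlorooctan-2-one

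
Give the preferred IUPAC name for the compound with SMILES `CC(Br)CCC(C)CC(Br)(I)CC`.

The longest continuous carbon chain has 9 atoms, so the parent hydride is nonane.
Choose the numbering such that the substituent locant set {2,5,7,7} is lower than {3,3,5,8} at the first point of difference.
With this numbering: bromo groups at C-2 and C-7; an iodo group at C-7; a methyl group at C-5.
Prefixes are listed alphabetically: bromo, iodo, methyl.
The name is 2,7-dibromo-7-iodo-5-methylnonane.

2,7-dibromo-7-iodo-5-methylnonane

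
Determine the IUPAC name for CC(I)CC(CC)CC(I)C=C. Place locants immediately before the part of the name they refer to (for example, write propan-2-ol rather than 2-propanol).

5-ethyl-3,7-diiodooct-1-ene

The longest chain bearing the multiple bond is 8 carbons long (octane).
There is one C=C double bond, indicated by the ending -ene.
Choose the numbering such that numbering from this end puts the double bond at C-1 rather than C-7.
That gives the double bond between C-1 and C-2; an ethyl group at C-5; iodo groups at C-3 and C-7.
Substituent prefixes are cited in alphabetical order (multiplying prefixes like di-/tri- are ignored for ordering).
The name is 5-ethyl-3,7-diiodooct-1-ene.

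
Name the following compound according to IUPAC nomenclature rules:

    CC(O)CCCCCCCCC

undecan-2-ol

Counting along the main chain through the –OH group gives 11 carbons: the parent is undecane.
The highest-priority functional group is an alcohol (–OH), so the name ends in -ol.
Number the chain so that numbering from this end puts the hydroxyl group at C-2 rather than C-10.
This places the hydroxyl at C-2.
The name is undecan-2-ol.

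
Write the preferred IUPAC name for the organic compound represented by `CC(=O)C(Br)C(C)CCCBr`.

3,7-dibromo-4-methylheptan-2-one

The longest carbon chain that includes the carbonyl has 7 carbons, so the parent hydride is heptane.
A ketone (C=O on an internal carbon) is the principal characteristic group, giving the suffix -one.
Number the chain so that numbering from this end puts the carbonyl group at C-2 rather than C-6.
This places the carbonyl at C-2; bromo groups at C-3 and C-7; a methyl group at C-4.
Substituent prefixes are cited in alphabetical order (multiplying prefixes like di-/tri- are ignored for ordering).
The name is 3,7-dibromo-4-methylheptan-2-one.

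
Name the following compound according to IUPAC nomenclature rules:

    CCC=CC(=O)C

hex-3-en-2-one

The longest carbon chain that includes the carbonyl and the multiple bond has 6 carbons, so the parent hydride is hexane.
A ketone (C=O on an internal carbon) is the principal characteristic group, giving the suffix -one.
There is one C=C double bond, indicated by the ending -ene.
Number the chain so that numbering from this end puts the carbonyl group at C-2 rather than C-5.
That gives the carbonyl at C-2; the double bond between C-3 and C-4.
The name is hex-3-en-2-one.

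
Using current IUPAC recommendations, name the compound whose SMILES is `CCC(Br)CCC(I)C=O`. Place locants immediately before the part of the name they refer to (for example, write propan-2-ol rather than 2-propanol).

The longest chain bearing the –CHO group is 7 carbons long (heptane).
The highest-priority functional group is an aldehyde (terminal –CHO), so the name ends in -al.
Choose the numbering such that the aldehyde carbon is C-1 by definition.
This places a bromo group at C-5; an iodo group at C-2.
Substituent prefixes are cited in alphabetical order (multiplying prefixes like di-/tri- are ignored for ordering).
The name is 5-bromo-2-iodoheptanal.

5-bromo-2-iodoheptanal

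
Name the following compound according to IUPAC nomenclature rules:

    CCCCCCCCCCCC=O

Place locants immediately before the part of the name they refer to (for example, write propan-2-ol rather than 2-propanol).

The longest carbon chain that includes the –CHO group has 12 carbons, so the parent hydride is dodecane.
The highest-priority functional group is an aldehyde (terminal –CHO), so the name ends in -al.
The numbering direction is chosen so that the aldehyde carbon is C-1 by definition.
Assembling the pieces gives dodecanal.

dodecanal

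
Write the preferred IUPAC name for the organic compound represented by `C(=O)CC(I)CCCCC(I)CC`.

3,8-diiododecanal

Counting along the main chain through the –CHO group gives 10 carbons: the parent is decane.
The highest-priority functional group is an aldehyde (terminal –CHO), so the name ends in -al.
The numbering direction is chosen so that the aldehyde carbon is C-1 by definition.
That gives iodo groups at C-3 and C-8.
Assembling the pieces gives 3,8-diiododecanal.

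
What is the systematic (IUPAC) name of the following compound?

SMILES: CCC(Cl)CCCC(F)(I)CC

7-chloro-3-fluoro-3-iodononane

The longest continuous carbon chain has 9 atoms, so the parent hydride is nonane.
The numbering direction is chosen so that the substituent locant set {3,3,7} is lower than {3,7,7} at the first point of difference.
This places a chloro group at C-7; a fluoro group at C-3; an iodo group at C-3.
Prefixes are listed alphabetically: chloro, fluoro, iodo.
The name is 7-chloro-3-fluoro-3-iodononane.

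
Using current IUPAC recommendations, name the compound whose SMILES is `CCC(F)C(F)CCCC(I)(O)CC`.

Counting along the main chain through the –OH group gives 10 carbons: the parent is decane.
The principal characteristic group is an alcohol (–OH), named with the suffix -ol.
Choose the numbering such that numbering from this end puts the hydroxyl group at C-3 rather than C-8.
That gives the hydroxyl at C-3; fluoro groups at C-7 and C-8; an iodo group at C-3.
The substituents are ordered alphabetically, ignoring any di-/tri- multipliers.
Assembling the pieces gives 7,8-difluoro-3-iododecan-3-ol.

7,8-difluoro-3-iododecan-3-ol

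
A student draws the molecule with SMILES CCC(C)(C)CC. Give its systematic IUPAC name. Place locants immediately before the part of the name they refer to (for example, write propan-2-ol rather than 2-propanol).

3,3-dimethylpentane

The parent chain contains 5 carbons (pentane).
Numbering from either end gives identical locants here.
This places two methyl groups at C-3.
The name is 3,3-dimethylpentane.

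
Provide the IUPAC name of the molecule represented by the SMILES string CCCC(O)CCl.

1-chloropentan-2-ol

The longest chain bearing the –OH group is 5 carbons long (pentane).
The highest-priority functional group is an alcohol (–OH), so the name ends in -ol.
The numbering direction is chosen so that numbering from this end puts the hydroxyl group at C-2 rather than C-4.
That gives the hydroxyl at C-2; a chloro group at C-1.
Assembling the pieces gives 1-chloropentan-2-ol.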